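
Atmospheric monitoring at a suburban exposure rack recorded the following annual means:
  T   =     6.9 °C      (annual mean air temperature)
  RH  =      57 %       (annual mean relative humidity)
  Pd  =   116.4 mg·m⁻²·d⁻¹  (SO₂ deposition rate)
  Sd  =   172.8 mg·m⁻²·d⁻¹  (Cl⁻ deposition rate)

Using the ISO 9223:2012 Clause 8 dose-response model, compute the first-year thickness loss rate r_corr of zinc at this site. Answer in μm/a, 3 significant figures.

zinc: temperature factor f = +0.038·(-3.1) = -0.1178
  Pd branch = 0.0129·Pd^0.44·e^(0.046·RH+f) = 1.28 μm/a
  Cl⁻ term: 0.0175·172.8^0.57·exp(0.008·57+0.085·6.9) = 0.9358
  sum: 1.28 + 0.9358 → r_corr = 2.216 μm/a

r_corr = 2.22 μm/a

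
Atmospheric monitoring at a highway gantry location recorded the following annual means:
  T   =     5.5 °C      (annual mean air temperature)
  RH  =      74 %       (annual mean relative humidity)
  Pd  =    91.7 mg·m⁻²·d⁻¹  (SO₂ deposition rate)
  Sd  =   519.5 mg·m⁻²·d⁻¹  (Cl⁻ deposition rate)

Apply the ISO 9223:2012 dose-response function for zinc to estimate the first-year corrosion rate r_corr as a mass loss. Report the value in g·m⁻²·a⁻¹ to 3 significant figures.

zinc: T≤10 °C ⇒ hinge +0.038·(5.5−10) = -0.1710
  sulphur-dioxide contribution → 2.388 μm/a
  chloride contribution → 1.783 μm/a
  ⇒ r_corr(zinc) = 4.171 μm/a
Convert to mass loss: 4.171 μm/a × 7.14 g/cm³ = 29.78 g·m⁻²·a⁻¹

r_corr = 29.8 g·m⁻²·a⁻¹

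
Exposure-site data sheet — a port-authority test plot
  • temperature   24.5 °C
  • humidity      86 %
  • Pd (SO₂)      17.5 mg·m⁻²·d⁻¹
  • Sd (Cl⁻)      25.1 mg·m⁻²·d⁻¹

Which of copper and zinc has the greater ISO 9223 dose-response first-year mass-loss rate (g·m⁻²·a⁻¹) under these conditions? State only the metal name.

copper: f(T) = -0.080·(T−10) [T>10 °C] = -1.1600
  sulphur-dioxide contribution → 0.5588 μm/a
  chloride contribution → 1.797 μm/a
  ⇒ r_corr(copper) = 2.356 μm/a
  mass loss = 2.356 μm/a × 8.96 g/cm³ = 21.11 g·m⁻²·a⁻¹
zinc: temperature factor f = -0.071·(14.5) = -1.0295
  sulphur-dioxide contribution → 0.8482 μm/a
  chloride contribution → 1.754 μm/a
  total first-year rate 2.602 μm/a
  mass loss = 2.602 μm/a × 7.14 g/cm³ = 18.58 g·m⁻²·a⁻¹
Ordering by g·m⁻²·a⁻¹: copper (21.1) > zinc (18.6)

copper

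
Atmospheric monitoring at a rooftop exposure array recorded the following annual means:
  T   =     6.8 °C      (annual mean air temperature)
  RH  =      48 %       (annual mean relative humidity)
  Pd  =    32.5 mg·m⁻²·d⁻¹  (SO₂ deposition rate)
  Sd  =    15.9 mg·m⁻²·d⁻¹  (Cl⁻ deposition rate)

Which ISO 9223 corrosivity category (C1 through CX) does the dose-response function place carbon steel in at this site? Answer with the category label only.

carbon steel: T≤10 °C ⇒ hinge +0.150·(6.8−10) = -0.4800
  SO₂ term: 1.77·32.5^0.52·exp(0.02·48-0.4800) = 17.48
  Cl⁻ term: 0.102·15.9^0.62·exp(0.033·48+0.04·6.8) = 3.627
  sum: 17.48 + 3.627 → r_corr = 21.11 μm/a
ISO 9223 Table 2 (carbon steel): 1.3 < 21.1 ≤ 25 μm/a ⇒ C2

C2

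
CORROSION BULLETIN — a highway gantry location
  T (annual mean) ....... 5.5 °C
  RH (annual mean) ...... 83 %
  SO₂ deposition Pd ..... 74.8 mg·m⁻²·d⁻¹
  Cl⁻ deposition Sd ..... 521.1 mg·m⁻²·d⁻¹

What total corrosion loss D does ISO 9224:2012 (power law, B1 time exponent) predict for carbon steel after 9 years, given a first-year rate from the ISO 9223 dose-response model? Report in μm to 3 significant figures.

carbon steel: T≤10 °C ⇒ hinge +0.150·(5.5−10) = -0.6750
  Pd branch = 1.77·Pd^0.52·e^(0.02·RH+f) = 44.69 μm/a
  Cl⁻ term: 0.102·521.1^0.62·exp(0.033·83+0.04·5.5) = 95.1
  r_corr = 44.69 + 95.1 = 139.8 μm/a
Long-term exponent b (ISO 9224 Table 2, B1) = 0.523
  D(9) = 139.8 × 9^0.523 = 139.8 × 3.156 = 441.1 μm

D(9) = 441 μm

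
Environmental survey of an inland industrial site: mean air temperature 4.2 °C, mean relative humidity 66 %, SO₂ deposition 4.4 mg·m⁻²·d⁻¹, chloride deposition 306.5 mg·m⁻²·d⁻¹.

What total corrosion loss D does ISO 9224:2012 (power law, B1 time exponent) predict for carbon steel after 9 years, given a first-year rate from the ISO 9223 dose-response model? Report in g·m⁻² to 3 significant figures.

carbon steel: T≤10 °C ⇒ hinge +0.150·(4.2−10) = -0.8700
  sulphur-dioxide contribution → 5.998 μm/a
  chloride contribution → 37.07 μm/a
  ⇒ r_corr(carbon steel) = 43.07 μm/a
Power-law: D(9) = r_corr · 9^0.523
  D(9) = 43.07 × 9^0.523 = 43.07 × 3.156 = 135.9 μm
  Mass loss = 135.9 μm × 7.85 g/cm³ = 1067 g·m⁻²

D(9) = 1.07e+03 g·m⁻²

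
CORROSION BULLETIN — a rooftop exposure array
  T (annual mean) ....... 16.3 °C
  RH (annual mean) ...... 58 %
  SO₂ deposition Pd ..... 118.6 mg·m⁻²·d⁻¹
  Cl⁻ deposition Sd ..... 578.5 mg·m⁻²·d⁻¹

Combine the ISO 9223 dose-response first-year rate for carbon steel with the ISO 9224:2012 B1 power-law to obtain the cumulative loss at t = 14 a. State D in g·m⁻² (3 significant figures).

carbon steel: temperature factor f = -0.054·(6.3) = -0.3402
  sulphur-dioxide contribution → 48.14 μm/a
  chloride contribution → 68.49 μm/a
  total first-year rate 116.6 μm/a
ISO 9224: D(t) = r_corr · t^b with b = 0.523 (carbon steel, B1)
  D(14) = 116.6 × 14^0.523 = 116.6 × 3.976 = 463.7 μm
  Mass loss = 463.7 μm × 7.85 g/cm³ = 3640 g·m⁻²

D(14) = 3.64e+03 g·m⁻²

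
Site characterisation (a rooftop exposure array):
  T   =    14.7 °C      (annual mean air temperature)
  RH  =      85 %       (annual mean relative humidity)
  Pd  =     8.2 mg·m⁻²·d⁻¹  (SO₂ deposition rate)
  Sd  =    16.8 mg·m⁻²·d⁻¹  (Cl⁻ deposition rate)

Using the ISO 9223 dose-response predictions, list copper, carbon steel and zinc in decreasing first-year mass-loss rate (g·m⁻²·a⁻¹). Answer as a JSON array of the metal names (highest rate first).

copper: T>10 °C ⇒ hinge -0.080·(14.7−10) = -0.3760
  SO₂ term: 0.0053·8.2^0.26·exp(0.059·85-0.3760) = 0.9475
  Sd branch = 0.01025·Sd^0.27·e^(0.036·RH+0.049·T) = 0.9623 μm/a
  sum: 0.9475 + 0.9623 → r_corr = 1.91 μm/a
  mass loss = 1.91 μm/a × 8.96 g/cm³ = 17.11 g·m⁻²·a⁻¹
carbon steel: T>10 °C ⇒ hinge -0.054·(14.7−10) = -0.2538
  Pd branch = 1.77·Pd^0.52·e^(0.02·RH+f) = 22.45 μm/a
  Sd branch = 0.102·Sd^0.62·e^(0.033·RH+0.04·T) = 17.45 μm/a
  sum: 22.45 + 17.45 → r_corr = 39.9 μm/a
  mass loss = 39.9 μm/a × 7.85 g/cm³ = 313.2 g·m⁻²·a⁻¹
zinc: f(T) = -0.071·(T−10) [T>10 °C] = -0.3337
  Pd branch = 0.0129·Pd^0.44·e^(0.046·RH+f) = 1.164 μm/a
  Cl⁻ term: 0.0175·16.8^0.57·exp(0.008·85+0.085·14.7) = 0.6018
  sum: 1.164 + 0.6018 → r_corr = 1.765 μm/a
  mass loss = 1.765 μm/a × 7.14 g/cm³ = 12.61 g·m⁻²·a⁻¹
Ordering by g·m⁻²·a⁻¹: carbon steel (313) > copper (17.1) > zinc (12.6)

["carbon steel", "copper", "zinc"]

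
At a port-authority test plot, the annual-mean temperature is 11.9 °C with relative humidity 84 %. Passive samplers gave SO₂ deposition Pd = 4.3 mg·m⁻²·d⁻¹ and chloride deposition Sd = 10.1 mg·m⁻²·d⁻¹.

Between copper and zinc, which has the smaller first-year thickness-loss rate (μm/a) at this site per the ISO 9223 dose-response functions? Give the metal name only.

copper: f(T) = -0.080·(T−10) [T>10 °C] = -0.1520
  Pd branch = 0.0053·Pd^0.26·e^(0.059·RH+f) = 0.9448 μm/a
  Cl⁻ term: 0.01025·10.1^0.27·exp(0.036·84+0.049·11.9) = 0.7054
  r_corr = 0.9448 + 0.7054 = 1.65 μm/a
zinc: f(T) = -0.071·(T−10) [T>10 °C] = -0.1349
  Pd branch = 0.0129·Pd^0.44·e^(0.046·RH+f) = 1.021 μm/a
  Sd branch = 0.0175·Sd^0.57·e^(0.008·RH+0.085·T) = 0.3521 μm/a
  r_corr = 1.021 + 0.3521 = 1.373 μm/a
Ordering by μm/a: copper (1.65) > zinc (1.37)

zinc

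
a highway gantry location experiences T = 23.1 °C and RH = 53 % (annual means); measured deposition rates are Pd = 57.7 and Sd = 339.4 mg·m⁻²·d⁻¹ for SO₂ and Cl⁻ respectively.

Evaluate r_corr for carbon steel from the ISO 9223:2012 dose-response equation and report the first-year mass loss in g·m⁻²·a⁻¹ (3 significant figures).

carbon steel: temperature factor f = -0.054·(13.1) = -0.7074
  Pd branch = 1.77·Pd^0.52·e^(0.02·RH+f) = 20.75 μm/a
  Cl⁻ term: 0.102·339.4^0.62·exp(0.033·53+0.04·23.1) = 54.77
  sum: 20.75 + 54.77 → r_corr = 75.51 μm/a
Convert to mass loss: 75.51 μm/a × 7.85 g/cm³ = 592.8 g·m⁻²·a⁻¹

r_corr = 593 g·m⁻²·a⁻¹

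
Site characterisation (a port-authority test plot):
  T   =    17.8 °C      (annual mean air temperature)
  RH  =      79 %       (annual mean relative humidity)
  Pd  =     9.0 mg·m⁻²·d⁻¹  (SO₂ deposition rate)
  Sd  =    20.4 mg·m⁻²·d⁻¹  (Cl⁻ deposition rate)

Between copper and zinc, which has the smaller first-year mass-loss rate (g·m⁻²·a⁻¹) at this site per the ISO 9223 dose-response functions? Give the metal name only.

copper: T>10 °C ⇒ hinge -0.080·(17.8−10) = -0.6240
  sulphur-dioxide contribution → 0.5316 μm/a
  chloride contribution → 0.9512 μm/a
  total first-year rate 1.483 μm/a
  mass loss = 1.483 μm/a × 8.96 g/cm³ = 13.29 g·m⁻²·a⁻¹
zinc: temperature factor f = -0.071·(7.8) = -0.5538
  sulphur-dioxide contribution → 0.7382 μm/a
  chloride contribution → 0.8339 μm/a
  total first-year rate 1.572 μm/a
  mass loss = 1.572 μm/a × 7.14 g/cm³ = 11.22 g·m⁻²·a⁻¹
Ordering by g·m⁻²·a⁻¹: copper (13.3) > zinc (11.2)

zinc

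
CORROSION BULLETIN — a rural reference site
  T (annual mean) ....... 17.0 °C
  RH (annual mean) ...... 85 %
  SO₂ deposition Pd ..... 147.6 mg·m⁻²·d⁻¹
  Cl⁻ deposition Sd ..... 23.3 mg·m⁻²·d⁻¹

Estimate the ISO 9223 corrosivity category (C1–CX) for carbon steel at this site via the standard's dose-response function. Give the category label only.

C5

carbon steel: T>10 °C ⇒ hinge -0.054·(17.0−10) = -0.3780
  sulphur-dioxide contribution → 89.13 μm/a
  chloride contribution → 23.44 μm/a
  total first-year rate 112.6 μm/a
ISO 9223 Table 2 (carbon steel): 80 < 113 ≤ 200 μm/a ⇒ C5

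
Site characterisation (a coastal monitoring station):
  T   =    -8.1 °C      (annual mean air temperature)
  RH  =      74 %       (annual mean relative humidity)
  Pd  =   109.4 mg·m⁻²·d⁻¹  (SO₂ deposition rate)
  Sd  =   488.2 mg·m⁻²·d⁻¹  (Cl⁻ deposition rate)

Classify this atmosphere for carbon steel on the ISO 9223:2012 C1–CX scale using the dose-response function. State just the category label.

C3

carbon steel: temperature factor f = +0.150·(-18.1) = -2.7150
  sulphur-dioxide contribution → 5.914 μm/a
  chloride contribution → 39.39 μm/a
  ⇒ r_corr(carbon steel) = 45.3 μm/a
ISO 9223 Table 2 (carbon steel): 25 < 45.3 ≤ 50 μm/a ⇒ C3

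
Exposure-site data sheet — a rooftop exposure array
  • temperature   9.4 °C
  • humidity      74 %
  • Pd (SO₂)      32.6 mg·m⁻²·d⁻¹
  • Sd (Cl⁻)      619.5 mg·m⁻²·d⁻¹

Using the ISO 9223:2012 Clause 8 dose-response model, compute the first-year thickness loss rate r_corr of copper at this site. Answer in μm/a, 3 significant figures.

r_corr = 2.28 μm/a

copper: f(T) = +0.126·(T−10) [T≤10 °C] = -0.0756
  Pd branch = 0.0053·Pd^0.26·e^(0.059·RH+f) = 0.9572 μm/a
  Sd branch = 0.01025·Sd^0.27·e^(0.036·RH+0.049·T) = 1.323 μm/a
  r_corr = 0.9572 + 1.323 = 2.28 μm/a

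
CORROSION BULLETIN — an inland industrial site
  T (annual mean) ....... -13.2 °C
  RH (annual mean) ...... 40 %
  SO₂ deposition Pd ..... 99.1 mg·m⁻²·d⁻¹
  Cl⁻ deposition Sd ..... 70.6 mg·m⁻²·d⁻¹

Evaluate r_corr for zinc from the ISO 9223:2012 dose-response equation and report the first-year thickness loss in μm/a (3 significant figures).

r_corr = 0.343 μm/a

zinc: temperature factor f = +0.038·(-23.2) = -0.8816
  SO₂ term: 0.0129·99.1^0.44·exp(0.046·40-0.8816) = 0.2541
  Cl⁻ term: 0.0175·70.6^0.57·exp(0.008·40+0.085·-13.2) = 0.08883
  r_corr = 0.2541 + 0.08883 = 0.343 μm/a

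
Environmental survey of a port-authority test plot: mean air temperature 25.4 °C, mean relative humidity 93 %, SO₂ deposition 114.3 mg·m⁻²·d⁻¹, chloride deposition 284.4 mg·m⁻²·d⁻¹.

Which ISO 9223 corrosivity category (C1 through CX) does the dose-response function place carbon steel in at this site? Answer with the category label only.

CX

carbon steel: temperature factor f = -0.054·(15.4) = -0.8316
  SO₂ term: 1.77·114.3^0.52·exp(0.02·93-0.8316) = 58.18
  Sd branch = 0.102·Sd^0.62·e^(0.033·RH+0.04·T) = 201.4 μm/a
  sum: 58.18 + 201.4 → r_corr = 259.6 μm/a
ISO 9223 Table 2 (carbon steel): 200 < 260 ≤ 700 μm/a ⇒ CX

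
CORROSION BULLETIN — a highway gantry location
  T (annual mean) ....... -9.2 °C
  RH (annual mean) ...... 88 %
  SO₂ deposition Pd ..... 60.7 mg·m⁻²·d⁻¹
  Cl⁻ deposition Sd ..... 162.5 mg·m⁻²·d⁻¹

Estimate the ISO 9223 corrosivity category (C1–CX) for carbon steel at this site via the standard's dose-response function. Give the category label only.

C3

carbon steel: f(T) = +0.150·(T−10) [T≤10 °C] = -2.8800
  Pd branch = 1.77·Pd^0.52·e^(0.02·RH+f) = 4.885 μm/a
  Sd branch = 0.102·Sd^0.62·e^(0.033·RH+0.04·T) = 30.25 μm/a
  sum: 4.885 + 30.25 → r_corr = 35.13 μm/a
Category bounds: 25…50 μm/a bracket r_corr ⇒ C3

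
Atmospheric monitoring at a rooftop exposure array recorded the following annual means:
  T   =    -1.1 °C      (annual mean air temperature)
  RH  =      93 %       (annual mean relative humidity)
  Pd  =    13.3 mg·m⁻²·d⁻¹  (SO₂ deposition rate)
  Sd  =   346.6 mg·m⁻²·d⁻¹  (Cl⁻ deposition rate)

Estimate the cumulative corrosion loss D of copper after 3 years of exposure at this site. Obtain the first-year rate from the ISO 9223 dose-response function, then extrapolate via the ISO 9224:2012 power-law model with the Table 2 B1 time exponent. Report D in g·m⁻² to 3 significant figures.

D(3) = 36.5 g·m⁻²

copper: temperature factor f = +0.126·(-11.1) = -1.3986
  SO₂ term: 0.0053·13.3^0.26·exp(0.059·93-1.3986) = 0.6195
  Sd branch = 0.01025·Sd^0.27·e^(0.036·RH+0.049·T) = 1.34 μm/a
  sum: 0.6195 + 1.34 → r_corr = 1.959 μm/a
Long-term exponent b (ISO 9224 Table 2, B1) = 0.667
  D(3) = 1.959 × 3^0.667 = 1.959 × 2.081 = 4.077 μm
  Mass loss = 4.077 μm × 8.96 g/cm³ = 36.53 g·m⁻²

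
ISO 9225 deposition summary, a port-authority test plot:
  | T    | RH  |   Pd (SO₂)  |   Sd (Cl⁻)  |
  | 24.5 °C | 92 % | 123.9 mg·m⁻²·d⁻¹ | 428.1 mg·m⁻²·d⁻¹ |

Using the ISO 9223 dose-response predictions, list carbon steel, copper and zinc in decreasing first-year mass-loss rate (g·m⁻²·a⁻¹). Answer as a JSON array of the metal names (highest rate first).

["carbon steel", "zinc", "copper"]

carbon steel: T>10 °C ⇒ hinge -0.054·(24.5−10) = -0.7830
  sulphur-dioxide contribution → 62.43 μm/a
  chloride contribution → 242.3 μm/a
  total first-year rate 304.7 μm/a
  mass loss = 304.7 μm/a × 7.85 g/cm³ = 2392 g·m⁻²·a⁻¹
copper: T>10 °C ⇒ hinge -0.080·(24.5−10) = -1.1600
  sulphur-dioxide contribution → 1.324 μm/a
  chloride contribution → 4.797 μm/a
  ⇒ r_corr(copper) = 6.122 μm/a
  mass loss = 6.122 μm/a × 8.96 g/cm³ = 54.85 g·m⁻²·a⁻¹
zinc: T>10 °C ⇒ hinge -0.071·(24.5−10) = -1.0295
  sulphur-dioxide contribution → 2.645 μm/a
  chloride contribution → 9.27 μm/a
  ⇒ r_corr(zinc) = 11.91 μm/a
  mass loss = 11.91 μm/a × 7.14 g/cm³ = 85.07 g·m⁻²·a⁻¹
Ordering by g·m⁻²·a⁻¹: carbon steel (2390) > zinc (85.1) > copper (54.9)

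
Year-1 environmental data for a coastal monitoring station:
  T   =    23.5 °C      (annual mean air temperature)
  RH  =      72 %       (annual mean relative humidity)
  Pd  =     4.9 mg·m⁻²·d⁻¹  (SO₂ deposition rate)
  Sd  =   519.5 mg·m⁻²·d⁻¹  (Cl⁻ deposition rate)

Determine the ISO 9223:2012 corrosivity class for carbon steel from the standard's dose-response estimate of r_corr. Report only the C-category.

carbon steel: temperature factor f = -0.054·(13.5) = -0.7290
  Pd branch = 1.77·Pd^0.52·e^(0.02·RH+f) = 8.235 μm/a
  Sd branch = 0.102·Sd^0.62·e^(0.033·RH+0.04·T) = 135.6 μm/a
  r_corr = 8.235 + 135.6 = 143.9 μm/a
144 μm/a falls in (80, 200] for carbon steel → category C5

C5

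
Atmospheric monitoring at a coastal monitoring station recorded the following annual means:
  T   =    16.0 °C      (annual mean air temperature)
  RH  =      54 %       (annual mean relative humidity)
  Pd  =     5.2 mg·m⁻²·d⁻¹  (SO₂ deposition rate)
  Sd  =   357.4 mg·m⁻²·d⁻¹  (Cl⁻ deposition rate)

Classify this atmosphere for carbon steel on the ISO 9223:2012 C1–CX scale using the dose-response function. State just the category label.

C4

carbon steel: f(T) = -0.054·(T−10) [T>10 °C] = -0.3240
  Pd branch = 1.77·Pd^0.52·e^(0.02·RH+f) = 8.884 μm/a
  Cl⁻ term: 0.102·357.4^0.62·exp(0.033·54+0.04·16.0) = 44
  sum: 8.884 + 44 → r_corr = 52.88 μm/a
52.9 μm/a falls in (50, 80] for carbon steel → category C4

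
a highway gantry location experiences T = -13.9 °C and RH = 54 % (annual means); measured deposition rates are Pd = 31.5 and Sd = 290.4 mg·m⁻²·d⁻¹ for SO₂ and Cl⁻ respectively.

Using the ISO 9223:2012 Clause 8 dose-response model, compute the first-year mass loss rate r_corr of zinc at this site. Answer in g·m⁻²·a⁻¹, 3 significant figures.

zinc: T≤10 °C ⇒ hinge +0.038·(-13.9−10) = -0.9082
  SO₂ term: 0.0129·31.5^0.44·exp(0.046·54-0.9082) = 0.2846
  Cl⁻ term: 0.0175·290.4^0.57·exp(0.008·54+0.085·-13.9) = 0.2096
  r_corr = 0.2846 + 0.2096 = 0.4942 μm/a
Convert to mass loss: 0.4942 μm/a × 7.14 g/cm³ = 3.529 g·m⁻²·a⁻¹

r_corr = 3.53 g·m⁻²·a⁻¹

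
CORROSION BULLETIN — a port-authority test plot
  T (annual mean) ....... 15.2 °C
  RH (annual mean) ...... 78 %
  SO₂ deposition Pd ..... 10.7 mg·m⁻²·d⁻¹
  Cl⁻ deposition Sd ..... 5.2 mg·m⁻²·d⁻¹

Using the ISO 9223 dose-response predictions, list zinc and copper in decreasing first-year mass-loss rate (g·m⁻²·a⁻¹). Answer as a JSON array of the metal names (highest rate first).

zinc: T>10 °C ⇒ hinge -0.071·(15.2−10) = -0.3692
  sulphur-dioxide contribution → 0.915 μm/a
  chloride contribution → 0.3043 μm/a
  ⇒ r_corr(zinc) = 1.219 μm/a
  mass loss = 1.219 μm/a × 7.14 g/cm³ = 8.706 g·m⁻²·a⁻¹
copper: f(T) = -0.080·(T−10) [T>10 °C] = -0.4160
  sulphur-dioxide contribution → 0.6455 μm/a
  chloride contribution → 0.5585 μm/a
  ⇒ r_corr(copper) = 1.204 μm/a
  mass loss = 1.204 μm/a × 8.96 g/cm³ = 10.79 g·m⁻²·a⁻¹
Ordering by g·m⁻²·a⁻¹: copper (10.8) > zinc (8.71)

["copper", "zinc"]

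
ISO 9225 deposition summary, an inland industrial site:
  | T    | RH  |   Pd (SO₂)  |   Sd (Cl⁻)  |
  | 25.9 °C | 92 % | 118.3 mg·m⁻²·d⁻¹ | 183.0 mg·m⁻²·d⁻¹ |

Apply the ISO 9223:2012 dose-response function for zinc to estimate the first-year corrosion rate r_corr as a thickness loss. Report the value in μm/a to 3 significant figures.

r_corr = 8.78 μm/a

zinc: temperature factor f = -0.071·(15.9) = -1.1289
  Pd branch = 0.0129·Pd^0.44·e^(0.046·RH+f) = 2.346 μm/a
  Sd branch = 0.0175·Sd^0.57·e^(0.008·RH+0.085·T) = 6.432 μm/a
  sum: 2.346 + 6.432 → r_corr = 8.779 μm/a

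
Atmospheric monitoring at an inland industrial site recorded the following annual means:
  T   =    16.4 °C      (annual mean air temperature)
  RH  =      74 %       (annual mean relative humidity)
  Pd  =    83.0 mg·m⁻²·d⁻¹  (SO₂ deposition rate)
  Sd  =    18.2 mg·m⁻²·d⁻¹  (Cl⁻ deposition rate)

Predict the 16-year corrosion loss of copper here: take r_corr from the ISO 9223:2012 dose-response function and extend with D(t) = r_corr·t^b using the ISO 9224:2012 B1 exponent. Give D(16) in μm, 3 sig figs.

D(16) = 9.59 μm

copper: T>10 °C ⇒ hinge -0.080·(16.4−10) = -0.5120
  sulphur-dioxide contribution → 0.7889 μm/a
  chloride contribution → 0.7193 μm/a
  ⇒ r_corr(copper) = 1.508 μm/a
Long-term exponent b (ISO 9224 Table 2, B1) = 0.667
  D(16) = 1.508 × 16^0.667 = 1.508 × 6.355 = 9.585 μm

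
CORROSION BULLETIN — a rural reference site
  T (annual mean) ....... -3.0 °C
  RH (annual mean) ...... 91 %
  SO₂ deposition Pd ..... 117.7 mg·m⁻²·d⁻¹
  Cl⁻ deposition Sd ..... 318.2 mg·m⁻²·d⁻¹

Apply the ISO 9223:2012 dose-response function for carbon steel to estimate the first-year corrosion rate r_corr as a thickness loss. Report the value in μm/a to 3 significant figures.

carbon steel: f(T) = +0.150·(T−10) [T≤10 °C] = -1.9500
  Pd branch = 1.77·Pd^0.52·e^(0.02·RH+f) = 18.55 μm/a
  Sd branch = 0.102·Sd^0.62·e^(0.033·RH+0.04·T) = 64.92 μm/a
  sum: 18.55 + 64.92 → r_corr = 83.46 μm/a

r_corr = 83.5 μm/a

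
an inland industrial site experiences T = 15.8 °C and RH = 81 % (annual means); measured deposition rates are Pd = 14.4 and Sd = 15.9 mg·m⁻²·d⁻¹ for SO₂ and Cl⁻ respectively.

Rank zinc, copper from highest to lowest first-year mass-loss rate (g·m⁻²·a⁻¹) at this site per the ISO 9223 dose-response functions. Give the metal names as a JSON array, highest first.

["copper", "zinc"]

zinc: T>10 °C ⇒ hinge -0.071·(15.8−10) = -0.4118
  SO₂ term: 0.0129·14.4^0.44·exp(0.046·81-0.4118) = 1.147
  Cl⁻ term: 0.0175·15.9^0.57·exp(0.008·81+0.085·15.8) = 0.6202
  sum: 1.147 + 0.6202 → r_corr = 1.767 μm/a
  mass loss = 1.767 μm/a × 7.14 g/cm³ = 12.62 g·m⁻²·a⁻¹
copper: temperature factor f = -0.080·(5.8) = -0.4640
  SO₂ term: 0.0053·14.4^0.26·exp(0.059·81-0.4640) = 0.7933
  Sd branch = 0.01025·Sd^0.27·e^(0.036·RH+0.049·T) = 0.8664 μm/a
  sum: 0.7933 + 0.8664 → r_corr = 1.66 μm/a
  mass loss = 1.66 μm/a × 8.96 g/cm³ = 14.87 g·m⁻²·a⁻¹
Ordering by g·m⁻²·a⁻¹: copper (14.9) > zinc (12.6)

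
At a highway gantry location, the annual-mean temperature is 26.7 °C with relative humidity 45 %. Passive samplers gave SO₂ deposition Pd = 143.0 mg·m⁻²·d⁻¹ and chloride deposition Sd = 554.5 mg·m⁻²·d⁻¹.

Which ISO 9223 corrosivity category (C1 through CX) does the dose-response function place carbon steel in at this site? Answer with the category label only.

carbon steel: temperature factor f = -0.054·(16.7) = -0.9018
  SO₂ term: 1.77·143.0^0.52·exp(0.02·45-0.9018) = 23.33
  Cl⁻ term: 0.102·554.5^0.62·exp(0.033·45+0.04·26.7) = 65.85
  r_corr = 23.33 + 65.85 = 89.19 μm/a
Category bounds: 80…200 μm/a bracket r_corr ⇒ C5

C5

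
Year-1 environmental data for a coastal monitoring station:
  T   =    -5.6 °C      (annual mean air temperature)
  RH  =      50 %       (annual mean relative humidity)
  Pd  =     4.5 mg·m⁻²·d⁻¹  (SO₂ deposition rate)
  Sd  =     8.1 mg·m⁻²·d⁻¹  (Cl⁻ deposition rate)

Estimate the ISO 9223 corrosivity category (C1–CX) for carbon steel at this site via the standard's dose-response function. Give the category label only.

carbon steel: f(T) = +0.150·(T−10) [T≤10 °C] = -2.3400
  SO₂ term: 1.77·4.5^0.52·exp(0.02·50-2.3400) = 1.013
  Cl⁻ term: 0.102·8.1^0.62·exp(0.033·50+0.04·-5.6) = 1.553
  r_corr = 1.013 + 1.553 = 2.566 μm/a
ISO 9223 Table 2 (carbon steel): 1.3 < 2.57 ≤ 25 μm/a ⇒ C2

C2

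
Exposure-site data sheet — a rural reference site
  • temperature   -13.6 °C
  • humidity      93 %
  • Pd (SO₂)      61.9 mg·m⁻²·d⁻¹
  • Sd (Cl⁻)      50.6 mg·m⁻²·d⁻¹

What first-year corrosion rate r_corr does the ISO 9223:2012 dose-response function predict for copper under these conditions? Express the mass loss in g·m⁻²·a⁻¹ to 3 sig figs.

copper: temperature factor f = +0.126·(-23.6) = -2.9736
  SO₂ term: 0.0053·61.9^0.26·exp(0.059·93-2.9736) = 0.1913
  Sd branch = 0.01025·Sd^0.27·e^(0.036·RH+0.049·T) = 0.432 μm/a
  r_corr = 0.1913 + 0.432 = 0.6232 μm/a
Convert to mass loss: 0.6232 μm/a × 8.96 g/cm³ = 5.584 g·m⁻²·a⁻¹

r_corr = 5.58 g·m⁻²·a⁻¹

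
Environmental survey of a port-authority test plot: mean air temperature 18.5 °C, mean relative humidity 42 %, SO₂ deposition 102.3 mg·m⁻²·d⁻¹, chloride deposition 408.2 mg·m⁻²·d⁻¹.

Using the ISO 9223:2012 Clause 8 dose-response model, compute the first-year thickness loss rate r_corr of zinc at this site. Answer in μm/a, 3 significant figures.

r_corr = 4.00 μm/a

zinc: f(T) = -0.071·(T−10) [T>10 °C] = -0.6035
  SO₂ term: 0.0129·102.3^0.44·exp(0.046·42-0.6035) = 0.3732
  Cl⁻ term: 0.0175·408.2^0.57·exp(0.008·42+0.085·18.5) = 3.632
  r_corr = 0.3732 + 3.632 = 4.005 μm/a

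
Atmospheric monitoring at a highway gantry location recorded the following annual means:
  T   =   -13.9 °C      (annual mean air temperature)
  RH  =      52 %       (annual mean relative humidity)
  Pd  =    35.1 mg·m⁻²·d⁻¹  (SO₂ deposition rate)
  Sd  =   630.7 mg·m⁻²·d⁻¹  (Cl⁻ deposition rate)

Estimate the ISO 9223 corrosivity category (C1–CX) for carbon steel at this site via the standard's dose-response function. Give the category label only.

C2

carbon steel: temperature factor f = +0.150·(-23.9) = -3.5850
  sulphur-dioxide contribution → 0.8836 μm/a
  chloride contribution → 17.71 μm/a
  ⇒ r_corr(carbon steel) = 18.6 μm/a
18.6 μm/a falls in (1.3, 25] for carbon steel → category C2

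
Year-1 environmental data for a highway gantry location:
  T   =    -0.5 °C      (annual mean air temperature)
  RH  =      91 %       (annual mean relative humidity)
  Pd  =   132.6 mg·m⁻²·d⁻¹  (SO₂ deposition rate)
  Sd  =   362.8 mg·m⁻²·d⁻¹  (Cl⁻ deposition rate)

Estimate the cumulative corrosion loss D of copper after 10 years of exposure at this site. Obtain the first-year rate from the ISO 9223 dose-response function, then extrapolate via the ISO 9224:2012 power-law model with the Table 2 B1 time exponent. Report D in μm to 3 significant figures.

copper: T≤10 °C ⇒ hinge +0.126·(-0.5−10) = -1.3230
  SO₂ term: 0.0053·132.6^0.26·exp(0.059·91-1.3230) = 1.08
  Cl⁻ term: 0.01025·362.8^0.27·exp(0.036·91+0.049·-0.5) = 1.3
  sum: 1.08 + 1.3 → r_corr = 2.38 μm/a
ISO 9224: D(t) = r_corr · t^b with b = 0.667 (copper, B1)
  D(10) = 2.38 × 10^0.667 = 2.38 × 4.645 = 11.05 μm

D(10) = 11.1 μm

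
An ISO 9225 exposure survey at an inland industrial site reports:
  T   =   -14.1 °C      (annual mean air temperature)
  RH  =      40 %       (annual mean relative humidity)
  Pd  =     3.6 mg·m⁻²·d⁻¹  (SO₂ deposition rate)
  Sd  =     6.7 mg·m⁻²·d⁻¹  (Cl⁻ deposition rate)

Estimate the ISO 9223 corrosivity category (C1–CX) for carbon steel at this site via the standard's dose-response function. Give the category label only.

carbon steel: T≤10 °C ⇒ hinge +0.150·(-14.1−10) = -3.6150
  sulphur-dioxide contribution → 0.2064 μm/a
  chloride contribution → 0.7065 μm/a
  ⇒ r_corr(carbon steel) = 0.9129 μm/a
ISO 9223 Table 2 (carbon steel): 0 < 0.913 ≤ 1.3 μm/a ⇒ C1

C1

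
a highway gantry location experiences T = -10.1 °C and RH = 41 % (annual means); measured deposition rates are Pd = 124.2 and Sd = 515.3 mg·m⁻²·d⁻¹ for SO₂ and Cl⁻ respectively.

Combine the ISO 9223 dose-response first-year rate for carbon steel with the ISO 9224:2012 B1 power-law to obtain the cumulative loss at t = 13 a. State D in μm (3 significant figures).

carbon steel: T≤10 °C ⇒ hinge +0.150·(-10.1−10) = -3.0150
  SO₂ term: 1.77·124.2^0.52·exp(0.02·41-3.0150) = 2.419
  Cl⁻ term: 0.102·515.3^0.62·exp(0.033·41+0.04·-10.1) = 12.65
  sum: 2.419 + 12.65 → r_corr = 15.07 μm/a
ISO 9224: D(t) = r_corr · t^b with b = 0.523 (carbon steel, B1)
  D(13) = 15.07 × 13^0.523 = 15.07 × 3.825 = 57.65 μm

D(13) = 57.6 μm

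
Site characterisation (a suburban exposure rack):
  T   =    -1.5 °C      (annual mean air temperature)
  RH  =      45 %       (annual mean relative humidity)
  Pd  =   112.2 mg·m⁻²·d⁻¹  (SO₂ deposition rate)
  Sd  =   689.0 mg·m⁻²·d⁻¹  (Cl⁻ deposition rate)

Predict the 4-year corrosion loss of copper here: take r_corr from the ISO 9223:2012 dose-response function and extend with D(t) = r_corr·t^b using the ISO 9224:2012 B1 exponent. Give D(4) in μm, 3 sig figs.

copper: f(T) = +0.126·(T−10) [T≤10 °C] = -1.4490
  Pd branch = 0.0053·Pd^0.26·e^(0.059·RH+f) = 0.0604 μm/a
  Cl⁻ term: 0.01025·689.0^0.27·exp(0.036·45+0.049·-1.5) = 0.281
  sum: 0.0604 + 0.281 → r_corr = 0.3414 μm/a
Power-law: D(4) = r_corr · 4^0.667
  D(4) = 0.3414 × 4^0.667 = 0.3414 × 2.521 = 0.8606 μm

D(4) = 0.861 μm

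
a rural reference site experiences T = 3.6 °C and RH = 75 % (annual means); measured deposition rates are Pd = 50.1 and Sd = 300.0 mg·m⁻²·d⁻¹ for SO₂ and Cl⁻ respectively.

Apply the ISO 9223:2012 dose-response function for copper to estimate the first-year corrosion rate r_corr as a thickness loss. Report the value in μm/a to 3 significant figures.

copper: temperature factor f = +0.126·(-6.4) = -0.8064
  sulphur-dioxide contribution → 0.5467 μm/a
  chloride contribution → 0.8487 μm/a
  total first-year rate 1.395 μm/a

r_corr = 1.40 μm/a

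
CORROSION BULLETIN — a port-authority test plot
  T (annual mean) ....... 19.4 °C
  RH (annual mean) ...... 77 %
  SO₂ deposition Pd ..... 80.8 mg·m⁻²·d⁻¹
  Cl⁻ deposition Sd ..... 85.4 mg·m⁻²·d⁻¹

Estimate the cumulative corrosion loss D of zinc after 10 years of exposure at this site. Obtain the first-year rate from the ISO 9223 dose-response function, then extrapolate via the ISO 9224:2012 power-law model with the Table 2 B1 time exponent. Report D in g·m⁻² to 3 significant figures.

D(10) = 172 g·m⁻²

zinc: T>10 °C ⇒ hinge -0.071·(19.4−10) = -0.6674
  Pd branch = 0.0129·Pd^0.44·e^(0.046·RH+f) = 1.579 μm/a
  Cl⁻ term: 0.0175·85.4^0.57·exp(0.008·77+0.085·19.4) = 2.126
  r_corr = 1.579 + 2.126 = 3.705 μm/a
Power-law: D(10) = r_corr · 10^0.813
  D(10) = 3.705 × 10^0.813 = 3.705 × 6.501 = 24.09 μm
  Mass loss = 24.09 μm × 7.14 g/cm³ = 172 g·m⁻²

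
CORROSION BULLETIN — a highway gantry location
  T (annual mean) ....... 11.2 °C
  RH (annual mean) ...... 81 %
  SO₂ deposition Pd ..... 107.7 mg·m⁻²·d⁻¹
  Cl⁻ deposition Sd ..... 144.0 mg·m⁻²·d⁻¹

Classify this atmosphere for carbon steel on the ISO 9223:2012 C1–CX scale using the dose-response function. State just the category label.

C5

carbon steel: temperature factor f = -0.054·(1.2) = -0.0648
  Pd branch = 1.77·Pd^0.52·e^(0.02·RH+f) = 95.53 μm/a
  Sd branch = 0.102·Sd^0.62·e^(0.033·RH+0.04·T) = 50.38 μm/a
  r_corr = 95.53 + 50.38 = 145.9 μm/a
146 μm/a falls in (80, 200] for carbon steel → category C5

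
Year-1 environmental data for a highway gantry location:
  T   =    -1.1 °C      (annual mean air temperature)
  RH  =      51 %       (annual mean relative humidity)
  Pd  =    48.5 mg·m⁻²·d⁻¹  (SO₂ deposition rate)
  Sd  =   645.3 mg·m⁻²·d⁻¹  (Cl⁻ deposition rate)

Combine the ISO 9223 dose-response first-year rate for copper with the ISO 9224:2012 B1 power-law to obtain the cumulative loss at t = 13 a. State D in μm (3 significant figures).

D(13) = 2.34 μm

copper: T≤10 °C ⇒ hinge +0.126·(-1.1−10) = -1.3986
  SO₂ term: 0.0053·48.5^0.26·exp(0.059·51-1.3986) = 0.07277
  Sd branch = 0.01025·Sd^0.27·e^(0.036·RH+0.049·T) = 0.3494 μm/a
  sum: 0.07277 + 0.3494 → r_corr = 0.4222 μm/a
Power-law: D(13) = r_corr · 13^0.667
  D(13) = 0.4222 × 13^0.667 = 0.4222 × 5.534 = 2.336 μm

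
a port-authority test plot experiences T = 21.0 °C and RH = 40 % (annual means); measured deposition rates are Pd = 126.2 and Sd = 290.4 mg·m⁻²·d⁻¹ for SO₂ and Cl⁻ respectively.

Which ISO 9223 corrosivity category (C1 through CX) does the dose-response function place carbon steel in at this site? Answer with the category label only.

C4

carbon steel: T>10 °C ⇒ hinge -0.054·(21.0−10) = -0.5940
  sulphur-dioxide contribution → 26.91 μm/a
  chloride contribution → 29.77 μm/a
  ⇒ r_corr(carbon steel) = 56.68 μm/a
ISO 9223 Table 2 (carbon steel): 50 < 56.7 ≤ 80 μm/a ⇒ C4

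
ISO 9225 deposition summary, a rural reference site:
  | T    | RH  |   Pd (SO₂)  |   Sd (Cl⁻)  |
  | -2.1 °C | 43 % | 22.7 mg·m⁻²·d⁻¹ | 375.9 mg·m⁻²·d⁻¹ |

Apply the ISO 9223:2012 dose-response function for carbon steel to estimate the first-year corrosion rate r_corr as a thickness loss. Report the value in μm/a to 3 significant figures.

carbon steel: T≤10 °C ⇒ hinge +0.150·(-2.1−10) = -1.8150
  Pd branch = 1.77·Pd^0.52·e^(0.02·RH+f) = 3.454 μm/a
  Cl⁻ term: 0.102·375.9^0.62·exp(0.033·43+0.04·-2.1) = 15.31
  sum: 3.454 + 15.31 → r_corr = 18.76 μm/a

r_corr = 18.8 μm/a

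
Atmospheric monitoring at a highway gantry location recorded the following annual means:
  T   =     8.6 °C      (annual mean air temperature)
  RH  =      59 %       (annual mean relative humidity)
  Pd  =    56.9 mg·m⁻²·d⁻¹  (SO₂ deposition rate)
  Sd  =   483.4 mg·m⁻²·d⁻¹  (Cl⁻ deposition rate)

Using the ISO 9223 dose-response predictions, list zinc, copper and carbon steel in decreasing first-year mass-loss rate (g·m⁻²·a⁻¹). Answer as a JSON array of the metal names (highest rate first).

["carbon steel", "zinc", "copper"]

zinc: T≤10 °C ⇒ hinge +0.038·(8.6−10) = -0.0532
  SO₂ term: 0.0129·56.9^0.44·exp(0.046·59-0.0532) = 1.092
  Sd branch = 0.0175·Sd^0.57·e^(0.008·RH+0.085·T) = 1.975 μm/a
  sum: 1.092 + 1.975 → r_corr = 3.067 μm/a
  mass loss = 3.067 μm/a × 7.14 g/cm³ = 21.9 g·m⁻²·a⁻¹
copper: T≤10 °C ⇒ hinge +0.126·(8.6−10) = -0.1764
  SO₂ term: 0.0053·56.9^0.26·exp(0.059·59-0.1764) = 0.4128
  Cl⁻ term: 0.01025·483.4^0.27·exp(0.036·59+0.049·8.6) = 0.6933
  r_corr = 0.4128 + 0.6933 = 1.106 μm/a
  mass loss = 1.106 μm/a × 8.96 g/cm³ = 9.911 g·m⁻²·a⁻¹
carbon steel: T≤10 °C ⇒ hinge +0.150·(8.6−10) = -0.2100
  SO₂ term: 1.77·56.9^0.52·exp(0.02·59-0.2100) = 38.19
  Cl⁻ term: 0.102·483.4^0.62·exp(0.033·59+0.04·8.6) = 46.54
  r_corr = 38.19 + 46.54 = 84.73 μm/a
  mass loss = 84.73 μm/a × 7.85 g/cm³ = 665.1 g·m⁻²·a⁻¹
Ordering by g·m⁻²·a⁻¹: carbon steel (665) > zinc (21.9) > copper (9.91)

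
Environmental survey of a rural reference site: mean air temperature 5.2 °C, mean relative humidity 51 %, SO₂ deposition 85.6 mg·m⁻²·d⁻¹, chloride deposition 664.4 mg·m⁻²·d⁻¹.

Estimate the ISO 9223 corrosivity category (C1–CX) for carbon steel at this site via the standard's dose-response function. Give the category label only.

C4

carbon steel: f(T) = +0.150·(T−10) [T≤10 °C] = -0.7200
  SO₂ term: 1.77·85.6^0.52·exp(0.02·51-0.7200) = 24.16
  Sd branch = 0.102·Sd^0.62·e^(0.033·RH+0.04·T) = 38 μm/a
  sum: 24.16 + 38 → r_corr = 62.16 μm/a
62.2 μm/a falls in (50, 80] for carbon steel → category C4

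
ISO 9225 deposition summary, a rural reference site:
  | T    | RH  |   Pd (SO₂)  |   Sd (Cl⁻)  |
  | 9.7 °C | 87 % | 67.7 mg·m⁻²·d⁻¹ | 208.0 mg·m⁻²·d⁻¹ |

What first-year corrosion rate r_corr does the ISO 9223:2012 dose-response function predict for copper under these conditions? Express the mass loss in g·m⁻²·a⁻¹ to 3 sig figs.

r_corr = 37.5 g·m⁻²·a⁻¹

copper: f(T) = +0.126·(T−10) [T≤10 °C] = -0.0378
  Pd branch = 0.0053·Pd^0.26·e^(0.059·RH+f) = 2.588 μm/a
  Cl⁻ term: 0.01025·208.0^0.27·exp(0.036·87+0.049·9.7) = 1.597
  sum: 2.588 + 1.597 → r_corr = 4.185 μm/a
Convert to mass loss: 4.185 μm/a × 8.96 g/cm³ = 37.5 g·m⁻²·a⁻¹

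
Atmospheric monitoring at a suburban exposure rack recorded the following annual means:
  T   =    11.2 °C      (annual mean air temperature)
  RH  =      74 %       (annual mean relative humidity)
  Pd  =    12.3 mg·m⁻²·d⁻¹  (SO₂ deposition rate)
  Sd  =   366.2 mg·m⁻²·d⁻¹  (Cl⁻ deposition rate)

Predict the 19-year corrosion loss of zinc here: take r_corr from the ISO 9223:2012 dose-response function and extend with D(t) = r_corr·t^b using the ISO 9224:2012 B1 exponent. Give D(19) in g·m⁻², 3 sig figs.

D(19) = 270 g·m⁻²

zinc: T>10 °C ⇒ hinge -0.071·(11.2−10) = -0.0852
  Pd branch = 0.0129·Pd^0.44·e^(0.046·RH+f) = 1.075 μm/a
  Cl⁻ term: 0.0175·366.2^0.57·exp(0.008·74+0.085·11.2) = 2.371
  r_corr = 1.075 + 2.371 = 3.446 μm/a
ISO 9224: D(t) = r_corr · t^b with b = 0.813 (zinc, B1)
  D(19) = 3.446 × 19^0.813 = 3.446 × 10.96 = 37.75 μm
  Mass loss = 37.75 μm × 7.14 g/cm³ = 269.6 g·m⁻²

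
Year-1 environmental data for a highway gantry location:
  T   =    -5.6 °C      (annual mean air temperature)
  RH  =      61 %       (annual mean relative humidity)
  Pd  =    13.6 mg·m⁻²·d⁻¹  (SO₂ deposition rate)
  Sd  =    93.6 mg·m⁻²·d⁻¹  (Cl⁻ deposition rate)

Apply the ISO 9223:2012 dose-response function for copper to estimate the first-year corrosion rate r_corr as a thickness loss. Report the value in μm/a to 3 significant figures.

r_corr = 0.292 μm/a

copper: temperature factor f = +0.126·(-15.6) = -1.9656
  sulphur-dioxide contribution → 0.0535 μm/a
  chloride contribution → 0.2385 μm/a
  ⇒ r_corr(copper) = 0.292 μm/a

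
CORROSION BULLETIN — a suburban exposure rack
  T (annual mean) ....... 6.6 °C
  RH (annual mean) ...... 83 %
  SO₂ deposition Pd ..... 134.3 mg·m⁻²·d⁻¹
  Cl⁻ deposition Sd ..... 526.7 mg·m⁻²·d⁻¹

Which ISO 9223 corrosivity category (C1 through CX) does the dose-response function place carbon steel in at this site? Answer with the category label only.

C5

carbon steel: f(T) = +0.150·(T−10) [T≤10 °C] = -0.5100
  Pd branch = 1.77·Pd^0.52·e^(0.02·RH+f) = 71.45 μm/a
  Cl⁻ term: 0.102·526.7^0.62·exp(0.033·83+0.04·6.6) = 100
  r_corr = 71.45 + 100 = 171.5 μm/a
171 μm/a falls in (80, 200] for carbon steel → category C5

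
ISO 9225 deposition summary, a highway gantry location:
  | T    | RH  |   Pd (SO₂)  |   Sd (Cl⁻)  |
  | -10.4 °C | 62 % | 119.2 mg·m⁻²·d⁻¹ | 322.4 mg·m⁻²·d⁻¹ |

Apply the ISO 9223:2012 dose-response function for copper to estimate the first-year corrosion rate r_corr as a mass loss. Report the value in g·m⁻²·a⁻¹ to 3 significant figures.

r_corr = 2.93 g·m⁻²·a⁻¹

copper: f(T) = +0.126·(T−10) [T≤10 °C] = -2.5704
  SO₂ term: 0.0053·119.2^0.26·exp(0.059·62-2.5704) = 0.05451
  Sd branch = 0.01025·Sd^0.27·e^(0.036·RH+0.049·T) = 0.2729 μm/a
  sum: 0.05451 + 0.2729 → r_corr = 0.3274 μm/a
Convert to mass loss: 0.3274 μm/a × 8.96 g/cm³ = 2.934 g·m⁻²·a⁻¹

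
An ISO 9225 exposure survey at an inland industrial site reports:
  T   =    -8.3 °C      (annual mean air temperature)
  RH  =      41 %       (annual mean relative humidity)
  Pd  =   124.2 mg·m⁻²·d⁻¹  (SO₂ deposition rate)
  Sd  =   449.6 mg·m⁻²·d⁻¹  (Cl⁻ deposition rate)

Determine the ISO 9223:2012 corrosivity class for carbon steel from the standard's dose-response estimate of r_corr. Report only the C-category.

C2

carbon steel: T≤10 °C ⇒ hinge +0.150·(-8.3−10) = -2.7450
  SO₂ term: 1.77·124.2^0.52·exp(0.02·41-2.7450) = 3.169
  Cl⁻ term: 0.102·449.6^0.62·exp(0.033·41+0.04·-8.3) = 12.5
  sum: 3.169 + 12.5 → r_corr = 15.66 μm/a
ISO 9223 Table 2 (carbon steel): 1.3 < 15.7 ≤ 25 μm/a ⇒ C2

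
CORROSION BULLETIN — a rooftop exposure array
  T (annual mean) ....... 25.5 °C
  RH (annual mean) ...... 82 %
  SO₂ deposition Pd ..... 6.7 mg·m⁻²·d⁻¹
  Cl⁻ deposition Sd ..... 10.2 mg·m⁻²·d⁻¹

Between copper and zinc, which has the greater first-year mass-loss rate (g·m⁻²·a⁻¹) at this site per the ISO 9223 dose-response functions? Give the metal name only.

copper: T>10 °C ⇒ hinge -0.080·(25.5−10) = -1.2400
  Pd branch = 0.0053·Pd^0.26·e^(0.059·RH+f) = 0.3174 μm/a
  Cl⁻ term: 0.01025·10.2^0.27·exp(0.036·82+0.049·25.5) = 1.282
  sum: 0.3174 + 1.282 → r_corr = 1.599 μm/a
  mass loss = 1.599 μm/a × 8.96 g/cm³ = 14.33 g·m⁻²·a⁻¹
zinc: T>10 °C ⇒ hinge -0.071·(25.5−10) = -1.1005
  Pd branch = 0.0129·Pd^0.44·e^(0.046·RH+f) = 0.4308 μm/a
  Sd branch = 0.0175·Sd^0.57·e^(0.008·RH+0.085·T) = 1.107 μm/a
  sum: 0.4308 + 1.107 → r_corr = 1.538 μm/a
  mass loss = 1.538 μm/a × 7.14 g/cm³ = 10.98 g·m⁻²·a⁻¹
Ordering by g·m⁻²·a⁻¹: copper (14.3) > zinc (11)

copper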